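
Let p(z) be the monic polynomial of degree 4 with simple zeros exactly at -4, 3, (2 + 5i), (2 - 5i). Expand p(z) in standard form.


The polynomial is p(z) = ∏_{α ∈ S} (z − α), where S = {-4, 3, (2 + 5i), (2 - 5i)}.
Expanding the product yields: p(z) = z^4 -3·z^3 + 13·z^2 + 77·z -348.
Note conjugate pairs combine to real quadratics: (z − (2+5i))(z − (2−5i)) = z² − 4z + 29.
The resulting polynomial has degree 4 and real coefficients as required.

p(z) = z^4 -3·z^3 + 13·z^2 + 77·z -348.


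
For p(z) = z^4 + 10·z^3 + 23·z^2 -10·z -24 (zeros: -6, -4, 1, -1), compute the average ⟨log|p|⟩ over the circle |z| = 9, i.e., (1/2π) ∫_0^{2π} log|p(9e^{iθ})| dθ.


Zeros: -6, -4, -1, 1; r = 9.
Inside |z| < r: -6, -4, -1, 1. Outside (|z| ≥ r): ∅.
p(0) = -24, so log|p(0)| = log(24) = 3.1781.
Apply Jensen: I(r) = log|p(0)| + Σ_k log(r/|z_k|), summed over zeros inside |z| < r.
  log(r/|z_k|) for z_k = -6: log(9/6) = 0.4055
  log(r/|z_k|) for z_k = -4: log(9/4) = 0.8109
  log(r/|z_k|) for z_k = 1: log(9/1) = 2.1972
  log(r/|z_k|) for z_k = -1: log(9/1) = 2.1972
Sum over inside zeros: 5.6108.
I(r) = log|p(0)| + (inside sum) = 3.1781 + 5.6108 = 8.7889.
Closed form (all zeros inside, monic): I(r) = n·log(r) = 4·log(9) = 8.7889. ✓

I(r) ≈ 8.7889.


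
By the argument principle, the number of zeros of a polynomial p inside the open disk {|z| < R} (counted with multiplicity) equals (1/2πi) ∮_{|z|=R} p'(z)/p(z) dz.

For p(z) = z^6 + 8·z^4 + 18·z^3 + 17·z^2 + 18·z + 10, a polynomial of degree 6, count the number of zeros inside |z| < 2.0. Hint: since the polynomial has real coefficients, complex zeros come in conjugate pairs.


The zeros of p are: -1, -1, (1 + 3i), (1 - 3i), (0 + 1i), (0 - 1i).
Their magnitudes are: 1, 1, 3.162, 3.162, 1, 1.
Zeros with |z| < R = 2.0: -1, -1, (0 + 1i), (0 - 1i).
Count = 4.
By the argument principle, (1/2πi) ∮_{|z|=R} p'(z)/p(z) dz equals exactly this count.

Number of zeros inside |z| < 2.0: 4.


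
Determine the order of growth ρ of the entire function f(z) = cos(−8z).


cos(w) is a linear combination of e^{iw} and e^{−iw} (or e^w, e^{−w} in the hyperbolic case), so |cos(w)| ≤ e^{|w|}. With w = −8z, |w| ≤ 8|z| + 0 = 8r + 0 on |z| = r, giving M(r) ≤ e^{8r + 0}, so ρ ≤ 1. On a suitable ray (z = it for sin/cos; z = t for sinh/cosh, t real → ∞), |cos(−8z)| grows like e^{8|t|}/2, so ρ ≥ 1. Hence ρ = 1.
Therefore ρ = 1.

Order ρ = 1.


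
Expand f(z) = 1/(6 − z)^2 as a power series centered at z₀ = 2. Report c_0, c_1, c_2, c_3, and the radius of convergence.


Let w = z − z₀, so z = z₀ + w.
Then 6 − z = 6 − (z₀ + w) = (6 − z₀) − w = 4 − w.
f(z) = 1/(4 − w)^2 = (1/(4)^2) · (1 − w/(4))^{−2}.
By the binomial series (1−u)^{−2} = Σ_{n≥0} C(n+1, 1) u^n for |u|<1, with u = w/(4):
  c_n = C(n+1, 1) / (4)^(n+2).
  c_0 = 1/(4)^2 = 1/16.
  c_1 = 2/(4)^3 = 1/32.
  c_2 = 3/(4)^4 = 3/256.
  c_3 = 4/(4)^5 = 1/256.
The series is valid for |w/d| < 1, i.e. |z − z₀| < |d|.
Radius of convergence: R = |6 − z₀| = |4| = 4 (distance from z₀ to the singularity z = 6).

c_0 = 1/16, c_1 = 1/32, c_2 = 3/256, c_3 = 1/256; R = 4.


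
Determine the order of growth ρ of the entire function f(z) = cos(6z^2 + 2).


Write cos(w) = (e^{iw} ± e^{−iw})/(2 or 2i), so |cos(w)| ≤ e^{|w|}. With w = 6z^2 + 2, |w| ≤ 6r^2 + 2 on |z|=r, giving M(r) ≤ e^{6r^2 + 2} and ρ ≤ 2. For the lower bound, choose z on |z|=r with 6z^2 purely imaginary of modulus 6r^2; then |cos(6z^2 + 2)| grows like e^{6r^2}/2, so ρ ≥ 2. Hence ρ = 2.
Therefore ρ = 2.

Order ρ = 2.


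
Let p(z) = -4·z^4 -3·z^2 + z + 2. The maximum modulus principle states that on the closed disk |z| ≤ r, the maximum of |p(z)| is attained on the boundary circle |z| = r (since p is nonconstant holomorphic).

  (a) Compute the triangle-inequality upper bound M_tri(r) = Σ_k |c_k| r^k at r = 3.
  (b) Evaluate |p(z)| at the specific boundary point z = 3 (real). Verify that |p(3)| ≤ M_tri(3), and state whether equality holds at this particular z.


Coefficients: c_0 = 2, c_1 = 1, c_2 = -3, c_3 = 0, c_4 = -4. Radius r = 3.
Part (a). Triangle bound: M_tri(r) = Σ_k |c_k| r^k
  = |2|·3^0 + |1|·3^1 + |-3|·3^2 + |0|·3^3 + |-4|·3^4
  = 2 + 3 + 27 + 0 + 324 = 356.
This bounds M(r) := max_{|z|=r} |p(z)| from above; equality holds iff all terms c_k z^k can be made to align in phase at a single z on |z|=r.
Part (b). At z = 3 (real, on the circle |z| = r):
  p(3) = (2)·3^0 + (1)·3^1 + (-3)·3^2 + (0)·3^3 + (-4)·3^4 = -346.
  |p(3)| = 346.
Check: |p(3)| = 346 ≤ 356 = M_tri(3). ✓ Equality does not hold at z = 3 (the coefficients have mixed signs, so the terms do not all align in phase there).

M_tri(3) = 356; |p(3)| = 346; equality at z=3: no.


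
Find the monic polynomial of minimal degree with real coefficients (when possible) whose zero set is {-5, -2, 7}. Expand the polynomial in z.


The polynomial is p(z) = ∏_{α ∈ S} (z − α), where S = {-5, -2, 7}.
Expanding the product yields: p(z) = z^3 -39·z -70.
The resulting polynomial has degree 3 and real coefficients as required.

p(z) = z^3 -39·z -70.


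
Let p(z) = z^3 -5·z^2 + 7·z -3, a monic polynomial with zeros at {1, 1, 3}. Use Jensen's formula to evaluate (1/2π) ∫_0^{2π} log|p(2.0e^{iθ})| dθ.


Zeros: 1, 1, 3; r = 2.0.
Inside |z| < r: 1, 1. Outside (|z| ≥ r): 3.
p(0) = -3, so log|p(0)| = log(3) = 1.0986.
Apply Jensen: I(r) = log|p(0)| + Σ_k log(r/|z_k|), summed over zeros inside |z| < r.
  log(r/|z_k|) for z_k = 1: log(2.0/1) = 0.6931
  log(r/|z_k|) for z_k = 1: log(2.0/1) = 0.6931
  Outside zeros (3) contribute nothing to the Jensen sum.
Sum over inside zeros: 1.3863.
I(r) = log|p(0)| + (inside sum) = 1.0986 + 1.3863 = 2.4849.
Note: since some zeros are outside |z| ≤ r, the simplified n·log(r) form does NOT apply — only the inside zeros contribute.

I(r) ≈ 2.4849.


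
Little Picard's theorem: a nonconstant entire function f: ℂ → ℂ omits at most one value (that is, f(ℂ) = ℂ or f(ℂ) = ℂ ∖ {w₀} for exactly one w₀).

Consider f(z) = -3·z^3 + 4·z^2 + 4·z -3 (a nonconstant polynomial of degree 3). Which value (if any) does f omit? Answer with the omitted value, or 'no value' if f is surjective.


Little Picard bounds the complement of f(ℂ) to at most one point.
For every w ∈ ℂ, the equation p(z) − w = 0 is a nonconstant polynomial in z and hence has at least one root by the fundamental theorem of algebra. So p is surjective onto ℂ, omitting no value.

Omitted value: no value.


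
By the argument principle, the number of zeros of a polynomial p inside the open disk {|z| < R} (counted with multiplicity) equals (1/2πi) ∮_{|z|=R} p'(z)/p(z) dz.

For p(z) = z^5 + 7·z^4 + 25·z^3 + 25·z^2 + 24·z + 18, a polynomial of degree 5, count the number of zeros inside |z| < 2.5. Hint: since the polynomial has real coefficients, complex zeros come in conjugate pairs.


The zeros of p are: -1, (-3 + 3i), (-3 - 3i), (0 + 1i), (0 - 1i).
Their magnitudes are: 1, 4.243, 4.243, 1, 1.
Zeros with |z| < R = 2.5: -1, (0 + 1i), (0 - 1i).
Count = 3.
By the argument principle, (1/2πi) ∮_{|z|=R} p'(z)/p(z) dz equals exactly this count.

Number of zeros inside |z| < 2.5: 3.


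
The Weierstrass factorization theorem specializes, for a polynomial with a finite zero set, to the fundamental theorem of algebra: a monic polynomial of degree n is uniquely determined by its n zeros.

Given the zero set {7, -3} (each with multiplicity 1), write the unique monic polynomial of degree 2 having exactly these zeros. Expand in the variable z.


The polynomial is p(z) = ∏_{α ∈ S} (z − α), where S = {7, -3}.
Expanding the product yields: p(z) = z^2 -4·z -21.
The resulting polynomial has degree 2 and real coefficients as required.

p(z) = z^2 -4·z -21.


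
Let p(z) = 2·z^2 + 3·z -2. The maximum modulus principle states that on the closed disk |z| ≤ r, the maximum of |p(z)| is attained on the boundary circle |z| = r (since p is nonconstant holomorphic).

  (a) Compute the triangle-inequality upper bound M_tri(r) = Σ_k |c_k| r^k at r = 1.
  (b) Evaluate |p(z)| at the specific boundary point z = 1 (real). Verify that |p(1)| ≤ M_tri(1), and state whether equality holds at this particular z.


Coefficients: c_0 = -2, c_1 = 3, c_2 = 2. Radius r = 1.
Part (a). Triangle bound: M_tri(r) = Σ_k |c_k| r^k
  = |-2|·1^0 + |3|·1^1 + |2|·1^2
  = 2 + 3 + 2 = 7.
This bounds M(r) := max_{|z|=r} |p(z)| from above; equality holds iff all terms c_k z^k can be made to align in phase at a single z on |z|=r.
Part (b). At z = 1 (real, on the circle |z| = r):
  p(1) = (-2)·1^0 + (3)·1^1 + (2)·1^2 = 3.
  |p(1)| = 3.
Check: |p(1)| = 3 ≤ 7 = M_tri(1). ✓ Equality does not hold at z = 1 (the coefficients have mixed signs, so the terms do not all align in phase there).

M_tri(1) = 7; |p(1)| = 3; equality at z=1: no.


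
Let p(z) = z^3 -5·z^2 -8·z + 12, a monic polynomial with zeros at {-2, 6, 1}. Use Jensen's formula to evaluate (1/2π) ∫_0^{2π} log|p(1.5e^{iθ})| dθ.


Zeros: -2, 1, 6; r = 1.5.
Inside |z| < r: 1. Outside (|z| ≥ r): -2, 6.
p(0) = 12, so log|p(0)| = log(12) = 2.4849.
Apply Jensen: I(r) = log|p(0)| + Σ_k log(r/|z_k|), summed over zeros inside |z| < r.
  log(r/|z_k|) for z_k = 1: log(1.5/1) = 0.4055
  Outside zeros (-2, 6) contribute nothing to the Jensen sum.
Sum over inside zeros: 0.4055.
I(r) = log|p(0)| + (inside sum) = 2.4849 + 0.4055 = 2.8904.
Note: since some zeros are outside |z| ≤ r, the simplified n·log(r) form does NOT apply — only the inside zeros contribute.

I(r) ≈ 2.8904.


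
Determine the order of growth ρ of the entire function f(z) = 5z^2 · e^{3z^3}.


M(r) = max_{|z|=r} |5|·|z|^2·|e^{3z^3}| = 5·r^2 · e^{3r^3} (the factors attain their maxima compatibly on |z|=r). Then log M(r) = log 5 + 2·log r + 3r^3, dominated by the last term, so log log M(r) ~ 3·log r. The polynomial factor 5z^2 contributes only a log r term and does not affect the order. ρ = 3.
Therefore ρ = 3.

Order ρ = 3.


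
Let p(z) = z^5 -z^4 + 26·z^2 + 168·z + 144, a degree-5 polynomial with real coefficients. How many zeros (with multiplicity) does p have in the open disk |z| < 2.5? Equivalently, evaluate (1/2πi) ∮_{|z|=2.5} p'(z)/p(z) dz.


The zeros of p are: (3 + 3i), (3 - 3i), -1, (-2 + 2i), (-2 - 2i).
Their magnitudes are: 4.243, 4.243, 1, 2.828, 2.828.
Zeros with |z| < R = 2.5: -1.
Count = 1.
By the argument principle, (1/2πi) ∮_{|z|=R} p'(z)/p(z) dz equals exactly this count.

Number of zeros inside |z| < 2.5: 1.


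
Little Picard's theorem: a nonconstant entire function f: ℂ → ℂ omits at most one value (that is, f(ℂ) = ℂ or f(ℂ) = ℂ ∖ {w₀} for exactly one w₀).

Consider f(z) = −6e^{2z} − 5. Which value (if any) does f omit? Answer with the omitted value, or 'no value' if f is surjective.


Little Picard bounds the complement of f(ℂ) to at most one point.
e^{2z} is never zero on ℂ, so -6·e^{2z} takes every value in ℂ ∖ {0}. Adding -5 shifts the range to ℂ ∖ {-5}. Thus f omits exactly the value -5.

Omitted value: -5.


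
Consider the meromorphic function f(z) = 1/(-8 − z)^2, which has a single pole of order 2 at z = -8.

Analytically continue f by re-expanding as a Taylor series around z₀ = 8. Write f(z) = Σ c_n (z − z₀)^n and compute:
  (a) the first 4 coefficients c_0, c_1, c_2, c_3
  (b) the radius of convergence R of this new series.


Let w = z − z₀, so z = z₀ + w.
Then -8 − z = -8 − (z₀ + w) = (-8 − z₀) − w = -16 − w.
f(z) = 1/(-16 − w)^2 = (1/(-16)^2) · (1 − w/(-16))^{−2}.
By the binomial series (1−u)^{−2} = Σ_{n≥0} C(n+1, 1) u^n for |u|<1, with u = w/(-16):
  c_n = C(n+1, 1) / (-16)^(n+2).
  c_0 = 1/(-16)^2 = 1/256.
  c_1 = 2/(-16)^3 = -1/2048.
  c_2 = 3/(-16)^4 = 3/65536.
  c_3 = 4/(-16)^5 = -1/262144.
The series is valid for |w/d| < 1, i.e. |z − z₀| < |d|.
Radius of convergence: R = |-8 − z₀| = |-16| = 16 (distance from z₀ to the singularity z = -8).

c_0 = 1/256, c_1 = -1/2048, c_2 = 3/65536, c_3 = -1/262144; R = 16.


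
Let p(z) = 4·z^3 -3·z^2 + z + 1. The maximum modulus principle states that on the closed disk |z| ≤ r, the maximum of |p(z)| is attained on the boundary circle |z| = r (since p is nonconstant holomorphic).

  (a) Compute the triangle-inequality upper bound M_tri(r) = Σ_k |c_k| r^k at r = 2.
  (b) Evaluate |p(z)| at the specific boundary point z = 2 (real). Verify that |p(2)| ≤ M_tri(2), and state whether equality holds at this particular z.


Coefficients: c_0 = 1, c_1 = 1, c_2 = -3, c_3 = 4. Radius r = 2.
Part (a). Triangle bound: M_tri(r) = Σ_k |c_k| r^k
  = |1|·2^0 + |1|·2^1 + |-3|·2^2 + |4|·2^3
  = 1 + 2 + 12 + 32 = 47.
This bounds M(r) := max_{|z|=r} |p(z)| from above; equality holds iff all terms c_k z^k can be made to align in phase at a single z on |z|=r.
Part (b). At z = 2 (real, on the circle |z| = r):
  p(2) = (1)·2^0 + (1)·2^1 + (-3)·2^2 + (4)·2^3 = 23.
  |p(2)| = 23.
Check: |p(2)| = 23 ≤ 47 = M_tri(2). ✓ Equality does not hold at z = 2 (the coefficients have mixed signs, so the terms do not all align in phase there).

M_tri(2) = 47; |p(2)| = 23; equality at z=2: no.


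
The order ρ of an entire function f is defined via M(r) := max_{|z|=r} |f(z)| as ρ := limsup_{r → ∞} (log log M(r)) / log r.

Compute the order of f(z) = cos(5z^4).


Write cos(w) = (e^{iw} ± e^{−iw})/(2 or 2i), so |cos(w)| ≤ e^{|w|}. With w = 5z^4, |w| ≤ 5r^4 + 0 on |z|=r, giving M(r) ≤ e^{5r^4 + 0} and ρ ≤ 4. For the lower bound, choose z on |z|=r with 5z^4 purely imaginary of modulus 5r^4; then |cos(5z^4)| grows like e^{5r^4}/2, so ρ ≥ 4. Hence ρ = 4.
Therefore ρ = 4.

Order ρ = 4.


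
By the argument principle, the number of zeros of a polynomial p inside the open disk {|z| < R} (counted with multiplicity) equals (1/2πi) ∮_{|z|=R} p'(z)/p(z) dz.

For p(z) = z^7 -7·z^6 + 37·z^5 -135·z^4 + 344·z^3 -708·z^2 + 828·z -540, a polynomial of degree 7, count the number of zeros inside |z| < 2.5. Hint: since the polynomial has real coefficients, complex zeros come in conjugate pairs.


The zeros of p are: (1 + 1i), (1 - 1i), (0 + 3i), (0 - 3i), 3, (1 + 3i), (1 - 3i).
Their magnitudes are: 1.414, 1.414, 3, 3, 3, 3.162, 3.162.
Zeros with |z| < R = 2.5: (1 + 1i), (1 - 1i).
Count = 2.
By the argument principle, (1/2πi) ∮_{|z|=R} p'(z)/p(z) dz equals exactly this count.

Number of zeros inside |z| < 2.5: 2.


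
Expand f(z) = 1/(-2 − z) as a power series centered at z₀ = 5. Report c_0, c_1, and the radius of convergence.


Let w = z − z₀, so z = z₀ + w.
Then -2 − z = -2 − (z₀ + w) = (-2 − z₀) − w = -7 − w.
f(z) = 1/(-7 − w) = (1/(-7)) · 1/(1 − w/(-7)) = Σ_{n≥0} w^n / (-7)^(n+1).
So c_n = 1/(-7)^(n+1):
  c_0 = 1/(-7)^1 = -1/7.
  c_1 = 1/(-7)^2 = 1/49.
The series is valid for |w/d| < 1, i.e. |z − z₀| < |d|.
Radius of convergence: R = |-2 − z₀| = |-7| = 7 (distance from z₀ to the singularity z = -2).

c_0 = -1/7, c_1 = 1/49; R = 7.


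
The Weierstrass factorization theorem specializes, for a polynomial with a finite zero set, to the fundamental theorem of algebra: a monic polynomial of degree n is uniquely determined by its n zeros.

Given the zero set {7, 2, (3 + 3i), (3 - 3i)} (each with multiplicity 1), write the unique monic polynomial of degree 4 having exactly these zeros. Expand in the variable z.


The polynomial is p(z) = ∏_{α ∈ S} (z − α), where S = {7, 2, (3 + 3i), (3 - 3i)}.
Expanding the product yields: p(z) = z^4 -15·z^3 + 86·z^2 -246·z + 252.
Note conjugate pairs combine to real quadratics: (z − (3+3i))(z − (3−3i)) = z² − 6z + 18.
The resulting polynomial has degree 4 and real coefficients as required.

p(z) = z^4 -15·z^3 + 86·z^2 -246·z + 252.


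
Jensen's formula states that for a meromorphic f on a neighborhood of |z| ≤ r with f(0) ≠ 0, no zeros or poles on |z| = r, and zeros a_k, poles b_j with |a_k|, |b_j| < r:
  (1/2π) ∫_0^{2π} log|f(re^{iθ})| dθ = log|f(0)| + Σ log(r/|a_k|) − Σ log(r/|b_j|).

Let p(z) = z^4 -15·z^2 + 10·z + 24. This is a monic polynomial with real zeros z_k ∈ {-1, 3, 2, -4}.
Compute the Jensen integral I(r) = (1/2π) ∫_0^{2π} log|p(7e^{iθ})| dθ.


Zeros: -4, -1, 2, 3; r = 7.
Inside |z| < r: -4, -1, 2, 3. Outside (|z| ≥ r): ∅.
p(0) = 24, so log|p(0)| = log(24) = 3.1781.
Apply Jensen: I(r) = log|p(0)| + Σ_k log(r/|z_k|), summed over zeros inside |z| < r.
  log(r/|z_k|) for z_k = -1: log(7/1) = 1.9459
  log(r/|z_k|) for z_k = 3: log(7/3) = 0.8473
  log(r/|z_k|) for z_k = 2: log(7/2) = 1.2528
  log(r/|z_k|) for z_k = -4: log(7/4) = 0.5596
Sum over inside zeros: 4.6056.
I(r) = log|p(0)| + (inside sum) = 3.1781 + 4.6056 = 7.7836.
Closed form (all zeros inside, monic): I(r) = n·log(r) = 4·log(7) = 7.7836. ✓

I(r) ≈ 7.7836.


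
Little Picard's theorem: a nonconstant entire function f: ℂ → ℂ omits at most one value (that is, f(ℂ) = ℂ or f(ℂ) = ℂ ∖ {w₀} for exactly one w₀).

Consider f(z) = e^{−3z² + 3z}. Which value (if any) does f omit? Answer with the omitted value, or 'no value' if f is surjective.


Little Picard bounds the complement of f(ℂ) to at most one point.
The exponent g(z) = −3z² + 3z is a nonconstant polynomial, hence surjective onto ℂ. So e^{g(z)} takes every value in {e^w : w ∈ ℂ} = ℂ ∖ {0}. Adding 0 shifts the range to ℂ ∖ {0}. f omits exactly 0.

Omitted value: 0.


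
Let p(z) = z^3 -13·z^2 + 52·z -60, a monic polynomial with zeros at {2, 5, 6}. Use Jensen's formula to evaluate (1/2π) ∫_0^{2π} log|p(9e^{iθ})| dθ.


Zeros: 2, 5, 6; r = 9.
Inside |z| < r: 2, 5, 6. Outside (|z| ≥ r): ∅.
p(0) = -60, so log|p(0)| = log(60) = 4.0943.
Apply Jensen: I(r) = log|p(0)| + Σ_k log(r/|z_k|), summed over zeros inside |z| < r.
  log(r/|z_k|) for z_k = 2: log(9/2) = 1.5041
  log(r/|z_k|) for z_k = 5: log(9/5) = 0.5878
  log(r/|z_k|) for z_k = 6: log(9/6) = 0.4055
Sum over inside zeros: 2.4973.
I(r) = log|p(0)| + (inside sum) = 4.0943 + 2.4973 = 6.5917.
Closed form (all zeros inside, monic): I(r) = n·log(r) = 3·log(9) = 6.5917. ✓

I(r) ≈ 6.5917.


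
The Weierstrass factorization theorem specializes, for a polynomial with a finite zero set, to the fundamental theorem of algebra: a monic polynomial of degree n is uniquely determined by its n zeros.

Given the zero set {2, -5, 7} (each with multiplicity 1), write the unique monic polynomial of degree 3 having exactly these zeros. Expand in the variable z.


The polynomial is p(z) = ∏_{α ∈ S} (z − α), where S = {2, -5, 7}.
Expanding the product yields: p(z) = z^3 -4·z^2 -31·z + 70.
The resulting polynomial has degree 3 and real coefficients as required.

p(z) = z^3 -4·z^2 -31·z + 70.


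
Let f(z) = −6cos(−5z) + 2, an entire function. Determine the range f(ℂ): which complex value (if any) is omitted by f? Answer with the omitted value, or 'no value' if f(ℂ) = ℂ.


Little Picard bounds the complement of f(ℂ) to at most one point.
cos is entire and surjective onto ℂ: for every w ∈ ℂ, cos(ζ) = w has a solution ζ ∈ ℂ (e.g., via the complex inverse arccos). With ζ = −5z this gives z = ζ/(-5). Then -6·cos(−5z) takes every value in -6·ℂ = ℂ, and adding 2 is a bijection of ℂ. So f is surjective and omits no value. (Note: only on the real line is cos bounded by [−1, 1].)

Omitted value: no value.


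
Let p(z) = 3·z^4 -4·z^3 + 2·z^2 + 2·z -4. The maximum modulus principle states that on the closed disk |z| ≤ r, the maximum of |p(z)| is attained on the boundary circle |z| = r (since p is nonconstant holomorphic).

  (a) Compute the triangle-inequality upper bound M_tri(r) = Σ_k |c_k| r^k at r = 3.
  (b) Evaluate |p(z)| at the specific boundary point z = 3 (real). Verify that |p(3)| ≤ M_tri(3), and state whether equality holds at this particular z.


Coefficients: c_0 = -4, c_1 = 2, c_2 = 2, c_3 = -4, c_4 = 3. Radius r = 3.
Part (a). Triangle bound: M_tri(r) = Σ_k |c_k| r^k
  = |-4|·3^0 + |2|·3^1 + |2|·3^2 + |-4|·3^3 + |3|·3^4
  = 4 + 6 + 18 + 108 + 243 = 379.
This bounds M(r) := max_{|z|=r} |p(z)| from above; equality holds iff all terms c_k z^k can be made to align in phase at a single z on |z|=r.
Part (b). At z = 3 (real, on the circle |z| = r):
  p(3) = (-4)·3^0 + (2)·3^1 + (2)·3^2 + (-4)·3^3 + (3)·3^4 = 155.
  |p(3)| = 155.
Check: |p(3)| = 155 ≤ 379 = M_tri(3). ✓ Equality does not hold at z = 3 (the coefficients have mixed signs, so the terms do not all align in phase there).

M_tri(3) = 379; |p(3)| = 155; equality at z=3: no.


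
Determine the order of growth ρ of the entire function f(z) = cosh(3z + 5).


cosh(w) is a linear combination of e^{iw} and e^{−iw} (or e^w, e^{−w} in the hyperbolic case), so |cosh(w)| ≤ e^{|w|}. With w = 3z + 5, |w| ≤ 3|z| + 5 = 3r + 5 on |z| = r, giving M(r) ≤ e^{3r + 5}, so ρ ≤ 1. On a suitable ray (z = it for sin/cos; z = t for sinh/cosh, t real → ∞), |cosh(3z + 5)| grows like e^{3|t|}/2, so ρ ≥ 1. Hence ρ = 1.
Therefore ρ = 1.

Order ρ = 1.


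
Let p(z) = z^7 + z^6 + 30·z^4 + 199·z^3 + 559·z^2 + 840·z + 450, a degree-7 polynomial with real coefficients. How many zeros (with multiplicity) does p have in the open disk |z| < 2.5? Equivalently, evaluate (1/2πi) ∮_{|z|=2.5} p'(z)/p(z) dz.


The zeros of p are: (-2 + 1i), (-2 - 1i), (-1 + 2i), (-1 - 2i), -1, (3 + 3i), (3 - 3i).
Their magnitudes are: 2.236, 2.236, 2.236, 2.236, 1, 4.243, 4.243.
Zeros with |z| < R = 2.5: (-2 + 1i), (-2 - 1i), (-1 + 2i), (-1 - 2i), -1.
Count = 5.
By the argument principle, (1/2πi) ∮_{|z|=R} p'(z)/p(z) dz equals exactly this count.

Number of zeros inside |z| < 2.5: 5.


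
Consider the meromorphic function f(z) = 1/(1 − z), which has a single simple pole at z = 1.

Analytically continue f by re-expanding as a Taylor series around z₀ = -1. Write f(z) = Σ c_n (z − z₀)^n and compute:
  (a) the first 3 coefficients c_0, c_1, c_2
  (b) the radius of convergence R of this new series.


Let w = z − z₀, so z = z₀ + w.
Then 1 − z = 1 − (z₀ + w) = (1 − z₀) − w = 2 − w.
f(z) = 1/(2 − w) = (1/(2)) · 1/(1 − w/(2)) = Σ_{n≥0} w^n / (2)^(n+1).
So c_n = 1/(2)^(n+1):
  c_0 = 1/(2)^1 = 1/2.
  c_1 = 1/(2)^2 = 1/4.
  c_2 = 1/(2)^3 = 1/8.
The series is valid for |w/d| < 1, i.e. |z − z₀| < |d|.
Radius of convergence: R = |1 − z₀| = |2| = 2 (distance from z₀ to the singularity z = 1).

c_0 = 1/2, c_1 = 1/4, c_2 = 1/8; R = 2.


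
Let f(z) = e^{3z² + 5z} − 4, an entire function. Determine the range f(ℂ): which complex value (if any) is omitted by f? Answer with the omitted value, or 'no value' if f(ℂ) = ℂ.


Little Picard bounds the complement of f(ℂ) to at most one point.
The exponent g(z) = 3z² + 5z is a nonconstant polynomial, hence surjective onto ℂ. So e^{g(z)} takes every value in {e^w : w ∈ ℂ} = ℂ ∖ {0}. Adding -4 shifts the range to ℂ ∖ {-4}. f omits exactly -4.

Omitted value: -4.


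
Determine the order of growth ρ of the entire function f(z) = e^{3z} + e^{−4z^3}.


Each summand is entire of order 1 and 3 respectively (as in the single-exponential case). The order of a sum is at most the max of the orders, so ρ ≤ 3. For the lower bound: on |z|=r choose arg z so that -4z^3 is real positive; then |e^{-4z^3}| = e^{4r^3} while |e^{3z}| ≤ e^{3r^1} = o(e^{4r^3}). So |f| ≥ e^{4r^3}(1 − o(1)) and ρ ≥ 3. Hence ρ = max(1, 3) = 3.
Therefore ρ = 3.

Order ρ = 3.


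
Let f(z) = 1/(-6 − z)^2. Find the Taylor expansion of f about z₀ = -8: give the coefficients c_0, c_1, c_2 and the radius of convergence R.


Let w = z − z₀, so z = z₀ + w.
Then -6 − z = -6 − (z₀ + w) = (-6 − z₀) − w = 2 − w.
f(z) = 1/(2 − w)^2 = (1/(2)^2) · (1 − w/(2))^{−2}.
By the binomial series (1−u)^{−2} = Σ_{n≥0} C(n+1, 1) u^n for |u|<1, with u = w/(2):
  c_n = C(n+1, 1) / (2)^(n+2).
  c_0 = 1/(2)^2 = 1/4.
  c_1 = 2/(2)^3 = 1/4.
  c_2 = 3/(2)^4 = 3/16.
The series is valid for |w/d| < 1, i.e. |z − z₀| < |d|.
Radius of convergence: R = |-6 − z₀| = |2| = 2 (distance from z₀ to the singularity z = -6).

c_0 = 1/4, c_1 = 1/4, c_2 = 3/16; R = 2.


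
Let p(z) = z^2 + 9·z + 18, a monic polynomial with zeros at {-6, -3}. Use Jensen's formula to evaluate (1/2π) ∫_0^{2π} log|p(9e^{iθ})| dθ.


Zeros: -6, -3; r = 9.
Inside |z| < r: -6, -3. Outside (|z| ≥ r): ∅.
p(0) = 18, so log|p(0)| = log(18) = 2.8904.
Apply Jensen: I(r) = log|p(0)| + Σ_k log(r/|z_k|), summed over zeros inside |z| < r.
  log(r/|z_k|) for z_k = -6: log(9/6) = 0.4055
  log(r/|z_k|) for z_k = -3: log(9/3) = 1.0986
Sum over inside zeros: 1.5041.
I(r) = log|p(0)| + (inside sum) = 2.8904 + 1.5041 = 4.3944.
Closed form (all zeros inside, monic): I(r) = n·log(r) = 2·log(9) = 4.3944. ✓

I(r) ≈ 4.3944.


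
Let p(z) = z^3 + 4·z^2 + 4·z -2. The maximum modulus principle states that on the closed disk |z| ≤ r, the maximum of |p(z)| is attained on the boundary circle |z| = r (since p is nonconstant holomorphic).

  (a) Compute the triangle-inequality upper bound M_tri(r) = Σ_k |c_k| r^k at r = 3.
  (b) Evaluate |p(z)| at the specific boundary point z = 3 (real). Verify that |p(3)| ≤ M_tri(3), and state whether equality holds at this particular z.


Coefficients: c_0 = -2, c_1 = 4, c_2 = 4, c_3 = 1. Radius r = 3.
Part (a). Triangle bound: M_tri(r) = Σ_k |c_k| r^k
  = |-2|·3^0 + |4|·3^1 + |4|·3^2 + |1|·3^3
  = 2 + 12 + 36 + 27 = 77.
This bounds M(r) := max_{|z|=r} |p(z)| from above; equality holds iff all terms c_k z^k can be made to align in phase at a single z on |z|=r.
Part (b). At z = 3 (real, on the circle |z| = r):
  p(3) = (-2)·3^0 + (4)·3^1 + (4)·3^2 + (1)·3^3 = 73.
  |p(3)| = 73.
Check: |p(3)| = 73 ≤ 77 = M_tri(3). ✓ Equality does not hold at z = 3 (the coefficients have mixed signs, so the terms do not all align in phase there).

M_tri(3) = 77; |p(3)| = 73; equality at z=3: no.


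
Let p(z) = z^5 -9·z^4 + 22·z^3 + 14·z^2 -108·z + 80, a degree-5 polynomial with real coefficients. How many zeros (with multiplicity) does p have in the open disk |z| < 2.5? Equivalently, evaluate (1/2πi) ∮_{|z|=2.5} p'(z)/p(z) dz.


The zeros of p are: (3 + 1i), (3 - 1i), -2, 1, 4.
Their magnitudes are: 3.162, 3.162, 2, 1, 4.
Zeros with |z| < R = 2.5: -2, 1.
Count = 2.
By the argument principle, (1/2πi) ∮_{|z|=R} p'(z)/p(z) dz equals exactly this count.

Number of zeros inside |z| < 2.5: 2.


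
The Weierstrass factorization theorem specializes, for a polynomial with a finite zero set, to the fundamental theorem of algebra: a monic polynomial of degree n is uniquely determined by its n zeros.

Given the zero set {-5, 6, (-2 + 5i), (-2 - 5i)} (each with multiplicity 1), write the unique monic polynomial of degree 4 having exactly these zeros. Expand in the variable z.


The polynomial is p(z) = ∏_{α ∈ S} (z − α), where S = {-5, 6, (-2 + 5i), (-2 - 5i)}.
Expanding the product yields: p(z) = z^4 + 3·z^3 -5·z^2 -149·z -870.
Note conjugate pairs combine to real quadratics: (z − (-2+5i))(z − (-2−5i)) = z² + 4z + 29.
The resulting polynomial has degree 4 and real coefficients as required.

p(z) = z^4 + 3·z^3 -5·z^2 -149·z -870.


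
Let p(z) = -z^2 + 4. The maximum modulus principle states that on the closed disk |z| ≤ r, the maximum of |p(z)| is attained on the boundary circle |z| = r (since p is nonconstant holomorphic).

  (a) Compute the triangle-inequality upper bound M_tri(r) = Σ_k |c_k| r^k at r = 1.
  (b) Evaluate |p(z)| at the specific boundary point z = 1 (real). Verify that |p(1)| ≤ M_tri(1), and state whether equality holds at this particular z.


Coefficients: c_0 = 4, c_1 = 0, c_2 = -1. Radius r = 1.
Part (a). Triangle bound: M_tri(r) = Σ_k |c_k| r^k
  = |4|·1^0 + |0|·1^1 + |-1|·1^2
  = 4 + 0 + 1 = 5.
This bounds M(r) := max_{|z|=r} |p(z)| from above; equality holds iff all terms c_k z^k can be made to align in phase at a single z on |z|=r.
Part (b). At z = 1 (real, on the circle |z| = r):
  p(1) = (4)·1^0 + (0)·1^1 + (-1)·1^2 = 3.
  |p(1)| = 3.
Check: |p(1)| = 3 ≤ 5 = M_tri(1). ✓ Equality does not hold at z = 1 (the coefficients have mixed signs, so the terms do not all align in phase there).

M_tri(1) = 5; |p(1)| = 3; equality at z=1: no.


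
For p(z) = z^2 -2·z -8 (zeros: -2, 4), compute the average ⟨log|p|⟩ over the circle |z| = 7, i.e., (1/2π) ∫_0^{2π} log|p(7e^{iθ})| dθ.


Zeros: -2, 4; r = 7.
Inside |z| < r: -2, 4. Outside (|z| ≥ r): ∅.
p(0) = -8, so log|p(0)| = log(8) = 2.0794.
Apply Jensen: I(r) = log|p(0)| + Σ_k log(r/|z_k|), summed over zeros inside |z| < r.
  log(r/|z_k|) for z_k = -2: log(7/2) = 1.2528
  log(r/|z_k|) for z_k = 4: log(7/4) = 0.5596
Sum over inside zeros: 1.8124.
I(r) = log|p(0)| + (inside sum) = 2.0794 + 1.8124 = 3.8918.
Closed form (all zeros inside, monic): I(r) = n·log(r) = 2·log(7) = 3.8918. ✓

I(r) ≈ 3.8918.


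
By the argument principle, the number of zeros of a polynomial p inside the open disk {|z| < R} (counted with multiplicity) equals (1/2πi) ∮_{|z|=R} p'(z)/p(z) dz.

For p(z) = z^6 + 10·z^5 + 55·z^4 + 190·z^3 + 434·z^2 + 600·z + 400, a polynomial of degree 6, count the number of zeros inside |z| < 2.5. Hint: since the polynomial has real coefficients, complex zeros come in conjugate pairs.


The zeros of p are: (-2 + 2i), (-2 - 2i), (-1 + 3i), (-1 - 3i), (-2 + 1i), (-2 - 1i).
Their magnitudes are: 2.828, 2.828, 3.162, 3.162, 2.236, 2.236.
Zeros with |z| < R = 2.5: (-2 + 1i), (-2 - 1i).
Count = 2.
By the argument principle, (1/2πi) ∮_{|z|=R} p'(z)/p(z) dz equals exactly this count.

Number of zeros inside |z| < 2.5: 2.


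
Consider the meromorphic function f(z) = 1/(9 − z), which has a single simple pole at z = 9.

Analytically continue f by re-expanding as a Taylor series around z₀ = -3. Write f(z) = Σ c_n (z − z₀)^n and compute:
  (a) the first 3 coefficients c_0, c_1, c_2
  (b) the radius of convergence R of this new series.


Let w = z − z₀, so z = z₀ + w.
Then 9 − z = 9 − (z₀ + w) = (9 − z₀) − w = 12 − w.
f(z) = 1/(12 − w) = (1/(12)) · 1/(1 − w/(12)) = Σ_{n≥0} w^n / (12)^(n+1).
So c_n = 1/(12)^(n+1):
  c_0 = 1/(12)^1 = 1/12.
  c_1 = 1/(12)^2 = 1/144.
  c_2 = 1/(12)^3 = 1/1728.
The series is valid for |w/d| < 1, i.e. |z − z₀| < |d|.
Radius of convergence: R = |9 − z₀| = |12| = 12 (distance from z₀ to the singularity z = 9).

c_0 = 1/12, c_1 = 1/144, c_2 = 1/1728; R = 12.


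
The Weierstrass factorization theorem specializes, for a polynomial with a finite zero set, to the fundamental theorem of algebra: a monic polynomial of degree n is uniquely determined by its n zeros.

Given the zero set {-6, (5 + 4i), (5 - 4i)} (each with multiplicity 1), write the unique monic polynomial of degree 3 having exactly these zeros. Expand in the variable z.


The polynomial is p(z) = ∏_{α ∈ S} (z − α), where S = {-6, (5 + 4i), (5 - 4i)}.
Expanding the product yields: p(z) = z^3 -4·z^2 -19·z + 246.
Note conjugate pairs combine to real quadratics: (z − (5+4i))(z − (5−4i)) = z² − 10z + 41.
The resulting polynomial has degree 3 and real coefficients as required.

p(z) = z^3 -4·z^2 -19·z + 246.


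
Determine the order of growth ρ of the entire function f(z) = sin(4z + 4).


sin(w) is a linear combination of e^{iw} and e^{−iw} (or e^w, e^{−w} in the hyperbolic case), so |sin(w)| ≤ e^{|w|}. With w = 4z + 4, |w| ≤ 4|z| + 4 = 4r + 4 on |z| = r, giving M(r) ≤ e^{4r + 4}, so ρ ≤ 1. On a suitable ray (z = it for sin/cos; z = t for sinh/cosh, t real → ∞), |sin(4z + 4)| grows like e^{4|t|}/2, so ρ ≥ 1. Hence ρ = 1.
Therefore ρ = 1.

Order ρ = 1.


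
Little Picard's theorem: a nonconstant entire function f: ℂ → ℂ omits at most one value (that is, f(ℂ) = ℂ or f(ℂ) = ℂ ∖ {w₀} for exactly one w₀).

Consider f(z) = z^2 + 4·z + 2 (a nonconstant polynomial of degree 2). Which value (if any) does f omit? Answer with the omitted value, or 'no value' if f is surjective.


Little Picard bounds the complement of f(ℂ) to at most one point.
For every w ∈ ℂ, the equation p(z) − w = 0 is a nonconstant polynomial in z and hence has at least one root by the fundamental theorem of algebra. So p is surjective onto ℂ, omitting no value.

Omitted value: no value.


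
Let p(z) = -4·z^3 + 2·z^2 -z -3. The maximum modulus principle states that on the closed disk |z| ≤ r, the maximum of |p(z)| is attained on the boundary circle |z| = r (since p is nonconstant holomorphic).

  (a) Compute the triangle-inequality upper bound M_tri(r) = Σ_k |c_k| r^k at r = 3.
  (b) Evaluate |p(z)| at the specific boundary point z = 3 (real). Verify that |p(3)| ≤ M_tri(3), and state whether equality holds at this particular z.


Coefficients: c_0 = -3, c_1 = -1, c_2 = 2, c_3 = -4. Radius r = 3.
Part (a). Triangle bound: M_tri(r) = Σ_k |c_k| r^k
  = |-3|·3^0 + |-1|·3^1 + |2|·3^2 + |-4|·3^3
  = 3 + 3 + 18 + 108 = 132.
This bounds M(r) := max_{|z|=r} |p(z)| from above; equality holds iff all terms c_k z^k can be made to align in phase at a single z on |z|=r.
Part (b). At z = 3 (real, on the circle |z| = r):
  p(3) = (-3)·3^0 + (-1)·3^1 + (2)·3^2 + (-4)·3^3 = -96.
  |p(3)| = 96.
Check: |p(3)| = 96 ≤ 132 = M_tri(3). ✓ Equality does not hold at z = 3 (the coefficients have mixed signs, so the terms do not all align in phase there).

M_tri(3) = 132; |p(3)| = 96; equality at z=3: no.


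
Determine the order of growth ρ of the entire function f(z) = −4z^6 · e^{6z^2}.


M(r) = max_{|z|=r} |-4|·|z|^6·|e^{6z^2}| = 4·r^6 · e^{6r^2} (the factors attain their maxima compatibly on |z|=r). Then log M(r) = log 4 + 6·log r + 6r^2, dominated by the last term, so log log M(r) ~ 2·log r. The polynomial factor -4z^6 contributes only a log r term and does not affect the order. ρ = 2.
Therefore ρ = 2.

Order ρ = 2.


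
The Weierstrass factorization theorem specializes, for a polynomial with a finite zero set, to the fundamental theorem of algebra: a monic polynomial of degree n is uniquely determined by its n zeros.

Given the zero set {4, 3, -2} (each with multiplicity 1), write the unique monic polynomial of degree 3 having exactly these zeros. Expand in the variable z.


The polynomial is p(z) = ∏_{α ∈ S} (z − α), where S = {4, 3, -2}.
Expanding the product yields: p(z) = z^3 -5·z^2 -2·z + 24.
The resulting polynomial has degree 3 and real coefficients as required.

p(z) = z^3 -5·z^2 -2·z + 24.


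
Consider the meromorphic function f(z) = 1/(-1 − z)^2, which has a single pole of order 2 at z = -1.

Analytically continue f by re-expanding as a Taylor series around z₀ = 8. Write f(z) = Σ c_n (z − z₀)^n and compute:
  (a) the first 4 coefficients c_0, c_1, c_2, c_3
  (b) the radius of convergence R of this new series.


Let w = z − z₀, so z = z₀ + w.
Then -1 − z = -1 − (z₀ + w) = (-1 − z₀) − w = -9 − w.
f(z) = 1/(-9 − w)^2 = (1/(-9)^2) · (1 − w/(-9))^{−2}.
By the binomial series (1−u)^{−2} = Σ_{n≥0} C(n+1, 1) u^n for |u|<1, with u = w/(-9):
  c_n = C(n+1, 1) / (-9)^(n+2).
  c_0 = 1/(-9)^2 = 1/81.
  c_1 = 2/(-9)^3 = -2/729.
  c_2 = 3/(-9)^4 = 1/2187.
  c_3 = 4/(-9)^5 = -4/59049.
The series is valid for |w/d| < 1, i.e. |z − z₀| < |d|.
Radius of convergence: R = |-1 − z₀| = |-9| = 9 (distance from z₀ to the singularity z = -1).

c_0 = 1/81, c_1 = -2/729, c_2 = 1/2187, c_3 = -4/59049; R = 9.


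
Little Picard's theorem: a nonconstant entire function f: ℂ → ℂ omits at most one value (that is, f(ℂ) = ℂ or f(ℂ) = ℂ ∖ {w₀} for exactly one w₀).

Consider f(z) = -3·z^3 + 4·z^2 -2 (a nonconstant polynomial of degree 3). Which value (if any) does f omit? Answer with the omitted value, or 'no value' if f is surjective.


Little Picard bounds the complement of f(ℂ) to at most one point.
For every w ∈ ℂ, the equation p(z) − w = 0 is a nonconstant polynomial in z and hence has at least one root by the fundamental theorem of algebra. So p is surjective onto ℂ, omitting no value.

Omitted value: no value.


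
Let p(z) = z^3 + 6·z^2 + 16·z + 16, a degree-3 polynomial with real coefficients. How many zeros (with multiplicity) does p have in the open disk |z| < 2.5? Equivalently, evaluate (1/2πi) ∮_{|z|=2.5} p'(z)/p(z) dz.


The zeros of p are: (-2 + 2i), (-2 - 2i), -2.
Their magnitudes are: 2.828, 2.828, 2.
Zeros with |z| < R = 2.5: -2.
Count = 1.
By the argument principle, (1/2πi) ∮_{|z|=R} p'(z)/p(z) dz equals exactly this count.

Number of zeros inside |z| < 2.5: 1.


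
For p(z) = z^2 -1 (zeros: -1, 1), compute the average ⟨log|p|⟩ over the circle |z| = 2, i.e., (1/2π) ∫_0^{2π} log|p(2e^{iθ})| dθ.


Zeros: -1, 1; r = 2.
Inside |z| < r: -1, 1. Outside (|z| ≥ r): ∅.
p(0) = -1, so log|p(0)| = log(1) = 0.0000.
Apply Jensen: I(r) = log|p(0)| + Σ_k log(r/|z_k|), summed over zeros inside |z| < r.
  log(r/|z_k|) for z_k = -1: log(2/1) = 0.6931
  log(r/|z_k|) for z_k = 1: log(2/1) = 0.6931
Sum over inside zeros: 1.3863.
I(r) = log|p(0)| + (inside sum) = 0.0000 + 1.3863 = 1.3863.
Closed form (all zeros inside, monic): I(r) = n·log(r) = 2·log(2) = 1.3863. ✓

I(r) ≈ 1.3863.


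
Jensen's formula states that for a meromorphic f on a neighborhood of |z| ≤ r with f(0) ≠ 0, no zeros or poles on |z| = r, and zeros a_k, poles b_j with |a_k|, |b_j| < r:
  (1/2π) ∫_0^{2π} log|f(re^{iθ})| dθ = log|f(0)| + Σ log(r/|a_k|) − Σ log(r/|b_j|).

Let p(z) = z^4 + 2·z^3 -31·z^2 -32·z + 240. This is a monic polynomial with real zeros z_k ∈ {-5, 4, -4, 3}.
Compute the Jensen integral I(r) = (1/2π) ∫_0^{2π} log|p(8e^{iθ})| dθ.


Zeros: -5, -4, 3, 4; r = 8.
Inside |z| < r: -5, -4, 3, 4. Outside (|z| ≥ r): ∅.
p(0) = 240, so log|p(0)| = log(240) = 5.4806.
Apply Jensen: I(r) = log|p(0)| + Σ_k log(r/|z_k|), summed over zeros inside |z| < r.
  log(r/|z_k|) for z_k = -5: log(8/5) = 0.4700
  log(r/|z_k|) for z_k = 4: log(8/4) = 0.6931
  log(r/|z_k|) for z_k = -4: log(8/4) = 0.6931
  log(r/|z_k|) for z_k = 3: log(8/3) = 0.9808
Sum over inside zeros: 2.8371.
I(r) = log|p(0)| + (inside sum) = 5.4806 + 2.8371 = 8.3178.
Closed form (all zeros inside, monic): I(r) = n·log(r) = 4·log(8) = 8.3178. ✓

I(r) ≈ 8.3178.


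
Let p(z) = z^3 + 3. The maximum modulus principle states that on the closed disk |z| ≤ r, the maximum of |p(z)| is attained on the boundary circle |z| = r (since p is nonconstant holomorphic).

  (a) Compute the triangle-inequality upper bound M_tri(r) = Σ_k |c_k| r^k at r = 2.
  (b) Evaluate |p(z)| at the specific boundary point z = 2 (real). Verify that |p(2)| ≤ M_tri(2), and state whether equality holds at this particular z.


Coefficients: c_0 = 3, c_1 = 0, c_2 = 0, c_3 = 1. Radius r = 2.
Part (a). Triangle bound: M_tri(r) = Σ_k |c_k| r^k
  = |3|·2^0 + |0|·2^1 + |0|·2^2 + |1|·2^3
  = 3 + 0 + 0 + 8 = 11.
This bounds M(r) := max_{|z|=r} |p(z)| from above; equality holds iff all terms c_k z^k can be made to align in phase at a single z on |z|=r.
Part (b). At z = 2 (real, on the circle |z| = r):
  p(2) = (3)·2^0 + (0)·2^1 + (0)·2^2 + (1)·2^3 = 11.
  |p(2)| = 11.
Since all nonzero coefficients share the same sign, |p(2)| = 11 = M_tri(2); the triangle bound is attained at z = 2, so in fact M(r) = 11.

M_tri(2) = 11; |p(2)| = 11; equality at z=2: yes.


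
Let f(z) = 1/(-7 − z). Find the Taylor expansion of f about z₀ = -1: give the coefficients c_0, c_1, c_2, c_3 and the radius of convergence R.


Let w = z − z₀, so z = z₀ + w.
Then -7 − z = -7 − (z₀ + w) = (-7 − z₀) − w = -6 − w.
f(z) = 1/(-6 − w) = (1/(-6)) · 1/(1 − w/(-6)) = Σ_{n≥0} w^n / (-6)^(n+1).
So c_n = 1/(-6)^(n+1):
  c_0 = 1/(-6)^1 = -1/6.
  c_1 = 1/(-6)^2 = 1/36.
  c_2 = 1/(-6)^3 = -1/216.
  c_3 = 1/(-6)^4 = 1/1296.
The series is valid for |w/d| < 1, i.e. |z − z₀| < |d|.
Radius of convergence: R = |-7 − z₀| = |-6| = 6 (distance from z₀ to the singularity z = -7).

c_0 = -1/6, c_1 = 1/36, c_2 = -1/216, c_3 = 1/1296; R = 6.


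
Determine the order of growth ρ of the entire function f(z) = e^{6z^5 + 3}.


|e^{6z^5 + 3}| = e^{Re(6·z^5) + 3} ≤ e^{6|z|^5 + 3} = e^{6r^5 + 3} on |z| = r, so ρ ≤ 5. Choosing z on |z|=r so that 6·z^5 is real positive (always possible by picking arg z appropriately) gives |f(z)| = e^{6r^5 + 3}, matching the bound. The additive constant 3 does not affect log log M(r) ~ 5·log r. Hence ρ = 5.
Therefore ρ = 5.

Order ρ = 5.
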